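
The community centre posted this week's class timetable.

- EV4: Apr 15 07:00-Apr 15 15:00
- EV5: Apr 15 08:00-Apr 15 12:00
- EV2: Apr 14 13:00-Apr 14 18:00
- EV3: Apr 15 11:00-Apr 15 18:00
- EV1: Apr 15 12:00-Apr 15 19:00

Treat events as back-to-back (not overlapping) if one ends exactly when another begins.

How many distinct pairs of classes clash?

Sorted by start: EV2, EV4, EV5, EV3, EV1.
EV4 starts after EV2 ends, so EV2 has no further overlaps.
EV5 starts before EV4 ends → EV4 and EV5 overlap.
EV3 starts before EV4 ends → EV4 and EV3 overlap.
EV1 starts before EV4 ends → EV4 and EV1 overlap.
EV3 starts before EV5 ends → EV5 and EV3 overlap.
EV1 starts exactly when EV5 ends (back-to-back, no overlap).
EV1 starts before EV3 ends → EV3 and EV1 overlap.
Overlapping pairs: EV1 & EV3, EV1 & EV4, EV3 & EV4, EV3 & EV5, EV4 & EV5 — 5 in total.

5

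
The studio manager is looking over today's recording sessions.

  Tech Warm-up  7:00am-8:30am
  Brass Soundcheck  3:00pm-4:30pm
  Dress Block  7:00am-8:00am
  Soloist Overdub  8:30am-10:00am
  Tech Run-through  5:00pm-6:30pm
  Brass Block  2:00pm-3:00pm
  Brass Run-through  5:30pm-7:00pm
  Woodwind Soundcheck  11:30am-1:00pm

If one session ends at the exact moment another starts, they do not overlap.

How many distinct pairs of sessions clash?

2

Check each pair: they overlap iff neither finishes before the other starts.
Sorted by start: Tech Warm-up, Dress Block, Soloist Overdub, Woodwind Soundcheck, Brass Block, Brass Soundcheck, Tech Run-through, Brass Run-through.
Dress Block starts before Tech Warm-up ends → Tech Warm-up and Dress Block overlap.
Soloist Overdub starts exactly when Tech Warm-up ends (back-to-back, no overlap) — done with Tech Warm-up.
Soloist Overdub starts after Dress Block ends — done with Dress Block.
Woodwind Soundcheck starts after Soloist Overdub ends — done with Soloist Overdub.
Brass Block starts after Woodwind Soundcheck ends — done with Woodwind Soundcheck.
Brass Soundcheck starts exactly when Brass Block ends (back-to-back, no overlap) — done with Brass Block.
Tech Run-through starts after Brass Soundcheck ends — done with Brass Soundcheck.
Brass Run-through starts before Tech Run-through ends → Tech Run-through and Brass Run-through overlap.
Overlapping pairs: Brass Run-through & Tech Run-through, Dress Block & Tech Warm-up — 2 in total.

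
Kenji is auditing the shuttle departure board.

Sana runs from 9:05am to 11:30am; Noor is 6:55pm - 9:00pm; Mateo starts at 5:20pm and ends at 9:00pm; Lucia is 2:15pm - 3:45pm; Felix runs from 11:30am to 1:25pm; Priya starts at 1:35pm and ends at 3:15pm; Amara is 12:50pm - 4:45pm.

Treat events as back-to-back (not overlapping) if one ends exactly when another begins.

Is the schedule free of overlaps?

No

Check each pair: they overlap iff neither finishes before the other starts.
Sorted by start: Sana, Felix, Amara, Priya, Lucia, Mateo, Noor.
Felix starts exactly when Sana ends (back-to-back, no overlap) — done with Sana.
Amara starts before Felix ends → Felix and Amara overlap.
That's a conflict, so the schedule is not conflict-free.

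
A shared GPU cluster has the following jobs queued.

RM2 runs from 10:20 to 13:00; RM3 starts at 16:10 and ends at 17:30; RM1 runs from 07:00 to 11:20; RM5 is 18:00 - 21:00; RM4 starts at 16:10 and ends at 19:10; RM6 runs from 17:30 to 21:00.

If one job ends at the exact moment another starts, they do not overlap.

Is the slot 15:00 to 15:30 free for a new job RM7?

RM1: ends 11:20 at or before RM7 starts 15:00 → clear.
RM2: ends 13:00 at or before RM7 starts 15:00 → clear.
RM3: starts 16:10 at or after RM7 ends 15:30 → clear.
RM4: starts 16:10 at or after RM7 ends 15:30 → clear.
RM6: starts 17:30 at or after RM7 ends 15:30 → clear.
RM5: starts 18:00 at or after RM7 ends 15:30 → clear.

Yes — the slot is free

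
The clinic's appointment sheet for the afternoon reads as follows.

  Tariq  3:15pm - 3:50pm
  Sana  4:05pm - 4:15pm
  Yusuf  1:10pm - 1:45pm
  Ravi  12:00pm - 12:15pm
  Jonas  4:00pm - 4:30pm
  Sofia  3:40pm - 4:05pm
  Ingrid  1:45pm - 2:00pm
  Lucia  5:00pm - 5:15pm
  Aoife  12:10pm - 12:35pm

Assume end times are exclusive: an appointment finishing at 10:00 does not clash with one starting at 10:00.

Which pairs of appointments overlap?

Aoife & Ravi, Jonas & Sana, Jonas & Sofia, Sofia & Tariq

Sorted by start: Ravi, Aoife, Yusuf, Ingrid, Tariq, Sofia, Jonas, Sana, Lucia.
Aoife starts before Ravi ends → Ravi and Aoife overlap.
Yusuf starts after Ravi ends — done with Ravi.
Yusuf starts after Aoife ends — done with Aoife.
Ingrid starts exactly when Yusuf ends (back-to-back, no overlap) — done with Yusuf.
Tariq starts after Ingrid ends — done with Ingrid.
Sofia starts before Tariq ends → Tariq and Sofia overlap.
Jonas starts after Tariq ends — done with Tariq.
Jonas starts before Sofia ends → Sofia and Jonas overlap.
Sana starts exactly when Sofia ends (back-to-back, no overlap) — done with Sofia.
Sana starts before Jonas ends → Jonas and Sana overlap.
Lucia starts after Jonas ends.
Lucia starts after Sana ends.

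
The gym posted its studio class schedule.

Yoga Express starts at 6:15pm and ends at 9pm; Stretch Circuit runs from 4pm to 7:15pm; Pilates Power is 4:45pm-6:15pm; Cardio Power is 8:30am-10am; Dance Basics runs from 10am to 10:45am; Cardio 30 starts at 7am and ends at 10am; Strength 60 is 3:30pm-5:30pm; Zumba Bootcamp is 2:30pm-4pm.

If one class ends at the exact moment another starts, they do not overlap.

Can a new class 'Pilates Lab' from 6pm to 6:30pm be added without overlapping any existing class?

Cardio 30: ends 10am at or before Pilates Lab starts 6pm → clear.
Cardio Power: ends 10am at or before Pilates Lab starts 6pm → clear.
Dance Basics: ends 10:45am at or before Pilates Lab starts 6pm → clear.
Zumba Bootcamp: ends 4pm at or before Pilates Lab starts 6pm → clear.
Strength 60: ends 5:30pm at or before Pilates Lab starts 6pm → clear.
Stretch Circuit: starts 4pm before Pilates Lab ends 6:30pm, and ends 7:15pm after Pilates Lab starts 6pm → overlap.
Pilates Power: starts 4:45pm before Pilates Lab ends 6:30pm, and ends 6:15pm after Pilates Lab starts 6pm → overlap.
Yoga Express: starts 6:15pm before Pilates Lab ends 6:30pm, and ends 9pm after Pilates Lab starts 6pm → overlap.
Pilates Lab overlaps Stretch Circuit, Pilates Power, Yoga Express.

No — it overlaps Pilates Power, Stretch Circuit, Yoga Express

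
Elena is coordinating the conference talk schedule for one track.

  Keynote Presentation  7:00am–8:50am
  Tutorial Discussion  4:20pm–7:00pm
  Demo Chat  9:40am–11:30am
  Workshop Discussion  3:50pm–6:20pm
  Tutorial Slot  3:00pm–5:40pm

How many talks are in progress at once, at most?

Sweep the timeline, counting +1 at each start and −1 at each end (ends before starts at a tie):
7:00am start Keynote Presentation → 1
8:50am end Keynote Presentation → 0
9:40am start Demo Chat → 1
11:30am end Demo Chat → 0
3:00pm start Tutorial Slot → 1
3:50pm start Workshop Discussion → 2
4:20pm start Tutorial Discussion → 3
5:40pm end Tutorial Slot → 2
6:20pm end Workshop Discussion → 1
7:00pm end Tutorial Discussion → 0
Peak is 3, at 4:20pm (Tutorial Discussion, Tutorial Slot, Workshop Discussion).

3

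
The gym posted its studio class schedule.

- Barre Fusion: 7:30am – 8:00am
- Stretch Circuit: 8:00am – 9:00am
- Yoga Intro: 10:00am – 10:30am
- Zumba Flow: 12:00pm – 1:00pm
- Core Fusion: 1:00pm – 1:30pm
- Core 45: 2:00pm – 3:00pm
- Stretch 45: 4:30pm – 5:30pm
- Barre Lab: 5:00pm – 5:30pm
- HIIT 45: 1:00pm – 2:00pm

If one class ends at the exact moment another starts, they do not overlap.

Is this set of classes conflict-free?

Sorted by start: Barre Fusion, Stretch Circuit, Yoga Intro, Zumba Flow, Core Fusion, HIIT 45, Core 45, Stretch 45, Barre Lab.
Stretch Circuit starts exactly when Barre Fusion ends (back-to-back, no overlap), so nothing later overlaps Barre Fusion either.
Yoga Intro starts after Stretch Circuit ends, so nothing later overlaps Stretch Circuit either.
Zumba Flow starts after Yoga Intro ends, so nothing later overlaps Yoga Intro either.
Core Fusion starts exactly when Zumba Flow ends (back-to-back, no overlap), so nothing later overlaps Zumba Flow either.
HIIT 45 starts before Core Fusion ends → Core Fusion and HIIT 45 overlap.
That's a conflict, so the schedule is not conflict-free.

No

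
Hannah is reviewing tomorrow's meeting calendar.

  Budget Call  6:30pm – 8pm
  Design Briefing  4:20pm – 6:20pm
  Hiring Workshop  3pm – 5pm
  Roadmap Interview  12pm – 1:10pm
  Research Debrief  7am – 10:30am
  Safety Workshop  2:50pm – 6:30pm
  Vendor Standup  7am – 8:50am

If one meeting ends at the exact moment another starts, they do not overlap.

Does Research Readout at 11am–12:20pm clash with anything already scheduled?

Yes — it overlaps Roadmap Interview

Vendor Standup: ends 8:50am at or before Research Readout starts 11am → clear.
Research Debrief: ends 10:30am at or before Research Readout starts 11am → clear.
Roadmap Interview: starts 12pm before Research Readout ends 12:20pm, and ends 1:10pm after Research Readout starts 11am → overlap.
Safety Workshop: starts 2:50pm at or after Research Readout ends 12:20pm → clear.
Hiring Workshop: starts 3pm at or after Research Readout ends 12:20pm → clear.
Design Briefing: starts 4:20pm at or after Research Readout ends 12:20pm → clear.
Budget Call: starts 6:30pm at or after Research Readout ends 12:20pm → clear.
Research Readout overlaps Roadmap Interview.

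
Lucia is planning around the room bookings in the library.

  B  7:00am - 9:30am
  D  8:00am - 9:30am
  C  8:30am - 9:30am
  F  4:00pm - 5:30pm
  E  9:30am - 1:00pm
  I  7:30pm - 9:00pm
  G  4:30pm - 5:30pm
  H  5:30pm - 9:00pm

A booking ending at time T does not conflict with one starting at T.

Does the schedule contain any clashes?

Sorted by start: B, D, C, E, F, G, H, I.
D starts before B ends → B and D overlap.
That's a conflict, so the schedule is not conflict-free.

Yes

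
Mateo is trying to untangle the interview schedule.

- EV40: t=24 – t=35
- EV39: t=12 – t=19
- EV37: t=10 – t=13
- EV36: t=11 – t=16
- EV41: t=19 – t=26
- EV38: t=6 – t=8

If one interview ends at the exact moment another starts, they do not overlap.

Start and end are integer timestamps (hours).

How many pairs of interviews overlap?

Two intervals overlap when each starts before the other ends.
Sorted by start: EV38, EV37, EV36, EV39, EV41, EV40.
EV37 starts after EV38 ends, so nothing later overlaps EV38 either.
EV36 starts before EV37 ends → EV37 and EV36 overlap.
EV39 starts before EV37 ends → EV37 and EV39 overlap.
EV41 starts after EV37 ends, so nothing later overlaps EV37 either.
EV39 starts before EV36 ends → EV36 and EV39 overlap.
EV41 starts after EV36 ends, so nothing later overlaps EV36 either.
EV41 starts exactly when EV39 ends (back-to-back, no overlap), so nothing later overlaps EV39 either.
EV40 starts before EV41 ends → EV41 and EV40 overlap.
Overlapping pairs: EV36 & EV37, EV36 & EV39, EV37 & EV39, EV40 & EV41 — 4 in total.

4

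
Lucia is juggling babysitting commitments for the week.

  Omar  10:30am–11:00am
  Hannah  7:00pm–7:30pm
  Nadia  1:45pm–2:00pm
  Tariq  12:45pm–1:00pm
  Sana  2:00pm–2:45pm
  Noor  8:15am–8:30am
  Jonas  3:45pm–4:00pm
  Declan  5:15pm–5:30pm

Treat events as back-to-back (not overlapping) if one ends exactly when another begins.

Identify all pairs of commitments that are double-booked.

Sorted by start: Noor, Omar, Tariq, Nadia, Sana, Jonas, Declan, Hannah.
Omar starts after Noor ends — done with Noor.
Tariq starts after Omar ends — done with Omar.
Nadia starts after Tariq ends — done with Tariq.
Sana starts exactly when Nadia ends (back-to-back, no overlap) — done with Nadia.
Jonas starts after Sana ends — done with Sana.
Declan starts after Jonas ends — done with Jonas.
Hannah starts after Declan ends.

none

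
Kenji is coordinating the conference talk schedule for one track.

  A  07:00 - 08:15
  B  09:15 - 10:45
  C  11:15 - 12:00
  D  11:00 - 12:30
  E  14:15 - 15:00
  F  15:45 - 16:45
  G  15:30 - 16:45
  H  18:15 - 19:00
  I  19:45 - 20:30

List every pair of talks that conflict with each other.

C & D, F & G

Sorted by start: A, B, D, C, E, G, F, H, I.
B starts after A ends — done with A.
D starts after B ends — done with B.
C starts before D ends → D and C overlap.
E starts after D ends — done with D.
E starts after C ends — done with C.
G starts after E ends — done with E.
F starts before G ends → G and F overlap.
H starts after G ends — done with G.
H starts after F ends — done with F.
I starts after H ends.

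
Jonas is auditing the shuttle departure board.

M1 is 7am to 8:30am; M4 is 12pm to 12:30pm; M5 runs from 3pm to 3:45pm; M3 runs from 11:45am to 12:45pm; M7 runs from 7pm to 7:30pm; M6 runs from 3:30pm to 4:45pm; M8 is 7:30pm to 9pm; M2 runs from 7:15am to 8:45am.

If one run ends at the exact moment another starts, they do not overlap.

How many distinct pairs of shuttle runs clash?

Check each pair: they overlap iff neither finishes before the other starts.
Sorted by start: M1, M2, M3, M4, M5, M6, M7, M8.
M2 starts before M1 ends → M1 and M2 overlap.
M3 starts after M1 ends; M1 is clear from here.
M3 starts after M2 ends; M2 is clear from here.
M4 starts before M3 ends → M3 and M4 overlap.
M5 starts after M3 ends; M3 is clear from here.
M5 starts after M4 ends; M4 is clear from here.
M6 starts before M5 ends → M5 and M6 overlap.
M7 starts after M5 ends; M5 is clear from here.
M7 starts after M6 ends; M6 is clear from here.
M8 starts exactly when M7 ends (back-to-back, no overlap).
Overlapping pairs: M1 & M2, M3 & M4, M5 & M6 — 3 in total.

3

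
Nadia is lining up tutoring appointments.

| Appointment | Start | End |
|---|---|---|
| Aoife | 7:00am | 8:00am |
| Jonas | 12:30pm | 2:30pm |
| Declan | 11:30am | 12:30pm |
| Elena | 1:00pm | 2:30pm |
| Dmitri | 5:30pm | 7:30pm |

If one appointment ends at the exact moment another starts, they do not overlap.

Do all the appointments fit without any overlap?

Sorted by start: Aoife, Declan, Jonas, Elena, Dmitri.
Declan starts after Aoife ends, so Aoife has no further overlaps.
Jonas starts exactly when Declan ends (back-to-back, no overlap), so Declan has no further overlaps.
Elena starts before Jonas ends → Jonas and Elena overlap.
That's a conflict, so the schedule is not conflict-free.

No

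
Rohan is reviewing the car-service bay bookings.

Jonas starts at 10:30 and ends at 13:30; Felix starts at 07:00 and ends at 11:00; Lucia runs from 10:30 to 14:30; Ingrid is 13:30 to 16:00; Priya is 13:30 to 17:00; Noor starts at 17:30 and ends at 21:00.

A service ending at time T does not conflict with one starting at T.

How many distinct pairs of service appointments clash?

Check each pair: they overlap iff neither finishes before the other starts.
Sorted by start: Felix, Jonas, Lucia, Ingrid, Priya, Noor.
Jonas starts before Felix ends → Felix and Jonas overlap.
Lucia starts before Felix ends → Felix and Lucia overlap.
Ingrid starts after Felix ends; Felix is clear from here.
Lucia starts before Jonas ends → Jonas and Lucia overlap.
Ingrid starts exactly when Jonas ends (back-to-back, no overlap); Jonas is clear from here.
Ingrid starts before Lucia ends → Lucia and Ingrid overlap.
Priya starts before Lucia ends → Lucia and Priya overlap.
Noor starts after Lucia ends.
Priya starts before Ingrid ends → Ingrid and Priya overlap.
Noor starts after Ingrid ends.
Noor starts after Priya ends.
Overlapping pairs: Felix & Jonas, Felix & Lucia, Ingrid & Lucia, Ingrid & Priya, Jonas & Lucia, Lucia & Priya — 6 in total.

6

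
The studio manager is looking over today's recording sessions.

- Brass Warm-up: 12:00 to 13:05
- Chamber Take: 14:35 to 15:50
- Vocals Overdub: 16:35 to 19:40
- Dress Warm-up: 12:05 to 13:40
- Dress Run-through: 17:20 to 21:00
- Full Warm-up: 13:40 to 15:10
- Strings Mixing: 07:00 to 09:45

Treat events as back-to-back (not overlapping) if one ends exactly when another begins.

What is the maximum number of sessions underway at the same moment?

2

Sweep the timeline, counting +1 at each start and −1 at each end (ends before starts at a tie):
07:00 start Strings Mixing → 1
09:45 end Strings Mixing → 0
12:00 start Brass Warm-up → 1
12:05 start Dress Warm-up → 2
13:05 end Brass Warm-up → 1
13:40 end Dress Warm-up → 0
13:40 start Full Warm-up → 1
14:35 start Chamber Take → 2
15:10 end Full Warm-up → 1
15:50 end Chamber Take → 0
16:35 start Vocals Overdub → 1
17:20 start Dress Run-through → 2
19:40 end Vocals Overdub → 1
21:00 end Dress Run-through → 0
Peak is 2, at 12:05 (Brass Warm-up, Dress Warm-up).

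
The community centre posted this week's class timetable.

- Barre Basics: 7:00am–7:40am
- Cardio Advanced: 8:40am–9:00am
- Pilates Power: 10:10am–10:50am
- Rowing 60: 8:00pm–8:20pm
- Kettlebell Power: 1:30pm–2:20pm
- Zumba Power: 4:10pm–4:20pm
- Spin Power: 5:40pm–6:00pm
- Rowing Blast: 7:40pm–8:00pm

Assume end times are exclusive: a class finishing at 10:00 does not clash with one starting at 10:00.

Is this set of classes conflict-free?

Sorted by start: Barre Basics, Cardio Advanced, Pilates Power, Kettlebell Power, Zumba Power, Spin Power, Rowing Blast, Rowing 60.
Cardio Advanced starts after Barre Basics ends, so Barre Basics has no further overlaps.
Pilates Power starts after Cardio Advanced ends, so Cardio Advanced has no further overlaps.
Kettlebell Power starts after Pilates Power ends, so Pilates Power has no further overlaps.
Zumba Power starts after Kettlebell Power ends, so Kettlebell Power has no further overlaps.
Spin Power starts after Zumba Power ends, so Zumba Power has no further overlaps.
Rowing Blast starts after Spin Power ends, so Spin Power has no further overlaps.
Rowing 60 starts exactly when Rowing Blast ends (back-to-back, no overlap).
Every pair is clear; the schedule has no overlaps.

Yes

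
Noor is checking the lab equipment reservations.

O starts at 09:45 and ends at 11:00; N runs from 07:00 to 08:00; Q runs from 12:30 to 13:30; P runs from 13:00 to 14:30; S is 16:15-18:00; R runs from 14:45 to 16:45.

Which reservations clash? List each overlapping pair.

Sorted by start: N, O, Q, P, R, S.
O starts after N ends — done with N.
Q starts after O ends — done with O.
P starts before Q ends → Q and P overlap.
R starts after Q ends — done with Q.
R starts after P ends — done with P.
S starts before R ends → R and S overlap.

P & Q, R & S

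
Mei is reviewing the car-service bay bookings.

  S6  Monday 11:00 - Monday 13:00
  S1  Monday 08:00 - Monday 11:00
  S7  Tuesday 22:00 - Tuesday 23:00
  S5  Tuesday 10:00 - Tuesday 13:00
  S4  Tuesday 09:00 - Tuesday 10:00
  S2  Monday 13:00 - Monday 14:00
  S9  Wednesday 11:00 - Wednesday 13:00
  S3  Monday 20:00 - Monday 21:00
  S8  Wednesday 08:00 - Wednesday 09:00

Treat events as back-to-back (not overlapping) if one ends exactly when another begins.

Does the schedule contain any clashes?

No

Sorted by start: S1, S6, S2, S3, S4, S5, S7, S8, S9.
S6 starts exactly when S1 ends (back-to-back, no overlap) — done with S1.
S2 starts exactly when S6 ends (back-to-back, no overlap) — done with S6.
S3 starts after S2 ends — done with S2.
S4 starts after S3 ends — done with S3.
S5 starts exactly when S4 ends (back-to-back, no overlap) — done with S4.
S7 starts after S5 ends — done with S5.
S8 starts after S7 ends — done with S7.
S9 starts after S8 ends.
Every pair is clear; the schedule has no overlaps.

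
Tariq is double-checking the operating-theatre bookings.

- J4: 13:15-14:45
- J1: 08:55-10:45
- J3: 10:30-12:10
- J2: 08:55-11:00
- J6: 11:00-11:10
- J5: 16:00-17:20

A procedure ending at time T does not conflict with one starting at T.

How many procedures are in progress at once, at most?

3

Sweep the timeline, counting +1 at each start and −1 at each end (ends before starts at a tie):
08:55 start J1 → 1
08:55 start J2 → 2
10:30 start J3 → 3
10:45 end J1 → 2
11:00 end J2 → 1
11:00 start J6 → 2
11:10 end J6 → 1
12:10 end J3 → 0
13:15 start J4 → 1
14:45 end J4 → 0
16:00 start J5 → 1
17:20 end J5 → 0
Peak is 3, at 10:30 (J1, J2, J3).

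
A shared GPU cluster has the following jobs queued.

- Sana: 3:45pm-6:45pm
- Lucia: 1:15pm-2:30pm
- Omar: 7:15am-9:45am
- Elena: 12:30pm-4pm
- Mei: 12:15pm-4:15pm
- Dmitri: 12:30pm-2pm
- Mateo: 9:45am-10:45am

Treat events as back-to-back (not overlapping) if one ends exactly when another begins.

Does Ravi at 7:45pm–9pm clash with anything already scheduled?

No — it doesn't clash with anything

Omar: ends 9:45am at or before Ravi starts 7:45pm → clear.
Mateo: ends 10:45am at or before Ravi starts 7:45pm → clear.
Mei: ends 4:15pm at or before Ravi starts 7:45pm → clear.
Dmitri: ends 2pm at or before Ravi starts 7:45pm → clear.
Elena: ends 4pm at or before Ravi starts 7:45pm → clear.
Lucia: ends 2:30pm at or before Ravi starts 7:45pm → clear.
Sana: ends 6:45pm at or before Ravi starts 7:45pm → clear.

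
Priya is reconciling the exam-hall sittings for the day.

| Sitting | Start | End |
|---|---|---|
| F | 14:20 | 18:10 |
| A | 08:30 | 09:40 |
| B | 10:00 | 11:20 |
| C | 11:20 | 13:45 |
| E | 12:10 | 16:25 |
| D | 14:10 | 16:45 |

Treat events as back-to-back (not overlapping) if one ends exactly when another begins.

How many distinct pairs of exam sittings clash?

Sorted by start: A, B, C, E, D, F.
B starts after A ends — done with A.
C starts exactly when B ends (back-to-back, no overlap) — done with B.
E starts before C ends → C and E overlap.
D starts after C ends — done with C.
D starts before E ends → E and D overlap.
F starts before E ends → E and F overlap.
F starts before D ends → D and F overlap.
Overlapping pairs: C & E, D & E, D & F, E & F — 4 in total.

4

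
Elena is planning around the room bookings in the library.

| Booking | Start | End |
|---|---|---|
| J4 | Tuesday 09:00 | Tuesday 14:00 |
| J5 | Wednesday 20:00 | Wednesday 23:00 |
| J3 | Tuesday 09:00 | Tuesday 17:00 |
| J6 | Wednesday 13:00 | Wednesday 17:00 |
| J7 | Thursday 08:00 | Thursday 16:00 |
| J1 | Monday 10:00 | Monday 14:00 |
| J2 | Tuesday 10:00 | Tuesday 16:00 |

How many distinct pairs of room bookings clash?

3

Sorted by start: J1, J3, J4, J2, J6, J5, J7.
J3 starts after J1 ends, so J1 has no further overlaps.
J4 starts before J3 ends → J3 and J4 overlap.
J2 starts before J3 ends → J3 and J2 overlap.
J6 starts after J3 ends, so J3 has no further overlaps.
J2 starts before J4 ends → J4 and J2 overlap.
J6 starts after J4 ends, so J4 has no further overlaps.
J6 starts after J2 ends, so J2 has no further overlaps.
J5 starts after J6 ends, so J6 has no further overlaps.
J7 starts after J5 ends.
Overlapping pairs: J2 & J3, J2 & J4, J3 & J4 — 3 in total.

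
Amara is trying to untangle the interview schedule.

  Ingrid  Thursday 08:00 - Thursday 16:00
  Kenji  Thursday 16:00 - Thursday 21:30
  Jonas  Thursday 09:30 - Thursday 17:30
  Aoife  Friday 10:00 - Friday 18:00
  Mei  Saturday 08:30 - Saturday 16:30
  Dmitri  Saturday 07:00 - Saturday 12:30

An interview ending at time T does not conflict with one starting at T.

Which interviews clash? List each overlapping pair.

Two intervals overlap when each starts before the other ends.
Sorted by start: Ingrid, Jonas, Kenji, Aoife, Dmitri, Mei.
Jonas starts before Ingrid ends → Ingrid and Jonas overlap.
Kenji starts exactly when Ingrid ends (back-to-back, no overlap) — done with Ingrid.
Kenji starts before Jonas ends → Jonas and Kenji overlap.
Aoife starts after Jonas ends — done with Jonas.
Aoife starts after Kenji ends — done with Kenji.
Dmitri starts after Aoife ends — done with Aoife.
Mei starts before Dmitri ends → Dmitri and Mei overlap.

Dmitri & Mei, Ingrid & Jonas, Jonas & Kenji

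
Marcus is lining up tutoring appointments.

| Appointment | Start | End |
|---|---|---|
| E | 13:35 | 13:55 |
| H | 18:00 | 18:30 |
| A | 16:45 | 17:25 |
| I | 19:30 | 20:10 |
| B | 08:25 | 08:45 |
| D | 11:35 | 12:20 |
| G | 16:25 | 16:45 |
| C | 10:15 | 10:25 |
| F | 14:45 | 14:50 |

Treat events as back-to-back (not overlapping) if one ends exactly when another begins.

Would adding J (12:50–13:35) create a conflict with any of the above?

No — it doesn't clash with anything

B: ends 08:45 at or before J starts 12:50 → clear.
C: ends 10:25 at or before J starts 12:50 → clear.
D: ends 12:20 at or before J starts 12:50 → clear.
E: starts 13:35 at or after J ends 13:35 → clear.
F: starts 14:45 at or after J ends 13:35 → clear.
G: starts 16:25 at or after J ends 13:35 → clear.
A: starts 16:45 at or after J ends 13:35 → clear.
H: starts 18:00 at or after J ends 13:35 → clear.
I: starts 19:30 at or after J ends 13:35 → clear.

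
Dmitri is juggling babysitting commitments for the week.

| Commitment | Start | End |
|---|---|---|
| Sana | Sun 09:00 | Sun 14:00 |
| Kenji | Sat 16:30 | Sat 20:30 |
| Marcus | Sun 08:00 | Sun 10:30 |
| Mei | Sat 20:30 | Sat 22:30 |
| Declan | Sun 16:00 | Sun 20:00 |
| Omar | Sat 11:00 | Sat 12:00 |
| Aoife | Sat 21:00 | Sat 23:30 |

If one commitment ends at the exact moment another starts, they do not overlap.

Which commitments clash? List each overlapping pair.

Aoife & Mei, Marcus & Sana

Sorted by start: Omar, Kenji, Mei, Aoife, Marcus, Sana, Declan.
Kenji starts after Omar ends — done with Omar.
Mei starts exactly when Kenji ends (back-to-back, no overlap) — done with Kenji.
Aoife starts before Mei ends → Mei and Aoife overlap.
Marcus starts after Mei ends — done with Mei.
Marcus starts after Aoife ends — done with Aoife.
Sana starts before Marcus ends → Marcus and Sana overlap.
Declan starts after Marcus ends.
Declan starts after Sana ends.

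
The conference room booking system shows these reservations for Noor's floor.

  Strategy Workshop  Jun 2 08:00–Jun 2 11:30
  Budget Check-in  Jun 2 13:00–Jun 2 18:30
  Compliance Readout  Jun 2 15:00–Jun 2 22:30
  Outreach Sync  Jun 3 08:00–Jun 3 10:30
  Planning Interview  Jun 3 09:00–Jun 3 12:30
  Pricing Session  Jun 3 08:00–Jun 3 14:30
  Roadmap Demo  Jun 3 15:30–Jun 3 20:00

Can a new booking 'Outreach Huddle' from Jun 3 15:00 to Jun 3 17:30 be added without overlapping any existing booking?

No — it overlaps Roadmap Demo

Strategy Workshop: ends Jun 2 11:30 at or before Outreach Huddle starts Jun 3 15:00 → clear.
Budget Check-in: ends Jun 2 18:30 at or before Outreach Huddle starts Jun 3 15:00 → clear.
Compliance Readout: ends Jun 2 22:30 at or before Outreach Huddle starts Jun 3 15:00 → clear.
Outreach Sync: ends Jun 3 10:30 at or before Outreach Huddle starts Jun 3 15:00 → clear.
Pricing Session: ends Jun 3 14:30 at or before Outreach Huddle starts Jun 3 15:00 → clear.
Planning Interview: ends Jun 3 12:30 at or before Outreach Huddle starts Jun 3 15:00 → clear.
Roadmap Demo: starts Jun 3 15:30 before Outreach Huddle ends Jun 3 17:30, and ends Jun 3 20:00 after Outreach Huddle starts Jun 3 15:00 → overlap.
Outreach Huddle overlaps Roadmap Demo.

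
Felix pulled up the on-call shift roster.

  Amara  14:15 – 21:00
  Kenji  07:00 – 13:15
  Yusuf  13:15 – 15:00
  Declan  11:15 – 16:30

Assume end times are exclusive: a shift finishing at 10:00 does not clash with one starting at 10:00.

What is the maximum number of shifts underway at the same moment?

3

Walk through starts and ends in time order (an end at T is processed before a start at T):
07:00 start Kenji → 1
11:15 start Declan → 2
13:15 end Kenji → 1
13:15 start Yusuf → 2
14:15 start Amara → 3
15:00 end Yusuf → 2
16:30 end Declan → 1
21:00 end Amara → 0
Peak is 3, at 14:15 (Amara, Declan, Yusuf).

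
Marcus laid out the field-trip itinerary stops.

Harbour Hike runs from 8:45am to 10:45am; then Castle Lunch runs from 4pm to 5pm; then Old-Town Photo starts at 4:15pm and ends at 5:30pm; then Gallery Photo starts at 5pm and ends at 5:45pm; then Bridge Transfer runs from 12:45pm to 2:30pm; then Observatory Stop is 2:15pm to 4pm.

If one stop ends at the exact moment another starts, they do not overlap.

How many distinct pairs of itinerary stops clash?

Check each pair: they overlap iff neither finishes before the other starts.
Sorted by start: Harbour Hike, Bridge Transfer, Observatory Stop, Castle Lunch, Old-Town Photo, Gallery Photo.
Bridge Transfer starts after Harbour Hike ends, so nothing later overlaps Harbour Hike either.
Observatory Stop starts before Bridge Transfer ends → Bridge Transfer and Observatory Stop overlap.
Castle Lunch starts after Bridge Transfer ends, so nothing later overlaps Bridge Transfer either.
Castle Lunch starts exactly when Observatory Stop ends (back-to-back, no overlap), so nothing later overlaps Observatory Stop either.
Old-Town Photo starts before Castle Lunch ends → Castle Lunch and Old-Town Photo overlap.
Gallery Photo starts exactly when Castle Lunch ends (back-to-back, no overlap).
Gallery Photo starts before Old-Town Photo ends → Old-Town Photo and Gallery Photo overlap.
Overlapping pairs: Bridge Transfer & Observatory Stop, Castle Lunch & Old-Town Photo, Gallery Photo & Old-Town Photo — 3 in total.

3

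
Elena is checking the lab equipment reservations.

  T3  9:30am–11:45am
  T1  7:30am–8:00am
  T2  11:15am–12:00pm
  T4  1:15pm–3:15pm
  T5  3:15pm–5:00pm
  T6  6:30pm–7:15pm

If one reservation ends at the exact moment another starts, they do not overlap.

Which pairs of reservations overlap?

T2 & T3

Two intervals overlap when each starts before the other ends.
Sorted by start: T1, T3, T2, T4, T5, T6.
T3 starts after T1 ends — done with T1.
T2 starts before T3 ends → T3 and T2 overlap.
T4 starts after T3 ends — done with T3.
T4 starts after T2 ends — done with T2.
T5 starts exactly when T4 ends (back-to-back, no overlap) — done with T4.
T6 starts after T5 ends.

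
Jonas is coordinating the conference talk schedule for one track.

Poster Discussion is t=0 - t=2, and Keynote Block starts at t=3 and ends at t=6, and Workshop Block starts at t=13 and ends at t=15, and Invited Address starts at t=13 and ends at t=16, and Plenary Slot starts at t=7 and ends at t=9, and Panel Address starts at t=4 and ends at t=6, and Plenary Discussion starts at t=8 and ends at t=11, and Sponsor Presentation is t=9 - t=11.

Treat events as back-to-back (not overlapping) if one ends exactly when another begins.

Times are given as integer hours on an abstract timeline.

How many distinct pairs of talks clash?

Sorted by start: Poster Discussion, Keynote Block, Panel Address, Plenary Slot, Plenary Discussion, Sponsor Presentation, Invited Address, Workshop Block.
Keynote Block starts after Poster Discussion ends, so Poster Discussion has no further overlaps.
Panel Address starts before Keynote Block ends → Keynote Block and Panel Address overlap.
Plenary Slot starts after Keynote Block ends, so Keynote Block has no further overlaps.
Plenary Slot starts after Panel Address ends, so Panel Address has no further overlaps.
Plenary Discussion starts before Plenary Slot ends → Plenary Slot and Plenary Discussion overlap.
Sponsor Presentation starts exactly when Plenary Slot ends (back-to-back, no overlap), so Plenary Slot has no further overlaps.
Sponsor Presentation starts before Plenary Discussion ends → Plenary Discussion and Sponsor Presentation overlap.
Invited Address starts after Plenary Discussion ends, so Plenary Discussion has no further overlaps.
Invited Address starts after Sponsor Presentation ends, so Sponsor Presentation has no further overlaps.
Workshop Block starts before Invited Address ends → Invited Address and Workshop Block overlap.
Overlapping pairs: Invited Address & Workshop Block, Keynote Block & Panel Address, Plenary Discussion & Plenary Slot, Plenary Discussion & Sponsor Presentation — 4 in total.

4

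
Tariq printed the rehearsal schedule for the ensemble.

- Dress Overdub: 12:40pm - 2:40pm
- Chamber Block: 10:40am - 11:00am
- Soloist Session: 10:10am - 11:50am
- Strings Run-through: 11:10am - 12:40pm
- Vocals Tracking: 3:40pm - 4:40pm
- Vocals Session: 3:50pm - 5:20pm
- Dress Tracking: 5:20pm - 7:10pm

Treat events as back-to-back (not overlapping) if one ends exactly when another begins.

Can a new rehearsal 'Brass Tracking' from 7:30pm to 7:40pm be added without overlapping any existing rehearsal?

Yes — the slot is free

Soloist Session: ends 11:50am at or before Brass Tracking starts 7:30pm → clear.
Chamber Block: ends 11:00am at or before Brass Tracking starts 7:30pm → clear.
Strings Run-through: ends 12:40pm at or before Brass Tracking starts 7:30pm → clear.
Dress Overdub: ends 2:40pm at or before Brass Tracking starts 7:30pm → clear.
Vocals Tracking: ends 4:40pm at or before Brass Tracking starts 7:30pm → clear.
Vocals Session: ends 5:20pm at or before Brass Tracking starts 7:30pm → clear.
Dress Tracking: ends 7:10pm at or before Brass Tracking starts 7:30pm → clear.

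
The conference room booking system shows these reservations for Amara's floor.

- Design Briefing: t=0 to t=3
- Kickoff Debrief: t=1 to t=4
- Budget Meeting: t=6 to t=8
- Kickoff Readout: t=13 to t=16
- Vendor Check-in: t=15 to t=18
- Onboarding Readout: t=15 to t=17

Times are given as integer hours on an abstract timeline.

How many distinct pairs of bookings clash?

Sorted by start: Design Briefing, Kickoff Debrief, Budget Meeting, Kickoff Readout, Vendor Check-in, Onboarding Readout.
Kickoff Debrief starts before Design Briefing ends → Design Briefing and Kickoff Debrief overlap.
Budget Meeting starts after Design Briefing ends, so nothing later overlaps Design Briefing either.
Budget Meeting starts after Kickoff Debrief ends, so nothing later overlaps Kickoff Debrief either.
Kickoff Readout starts after Budget Meeting ends, so nothing later overlaps Budget Meeting either.
Vendor Check-in starts before Kickoff Readout ends → Kickoff Readout and Vendor Check-in overlap.
Onboarding Readout starts before Kickoff Readout ends → Kickoff Readout and Onboarding Readout overlap.
Onboarding Readout starts before Vendor Check-in ends → Vendor Check-in and Onboarding Readout overlap.
Overlapping pairs: Design Briefing & Kickoff Debrief, Kickoff Readout & Onboarding Readout, Kickoff Readout & Vendor Check-in, Onboarding Readout & Vendor Check-in — 4 in total.

4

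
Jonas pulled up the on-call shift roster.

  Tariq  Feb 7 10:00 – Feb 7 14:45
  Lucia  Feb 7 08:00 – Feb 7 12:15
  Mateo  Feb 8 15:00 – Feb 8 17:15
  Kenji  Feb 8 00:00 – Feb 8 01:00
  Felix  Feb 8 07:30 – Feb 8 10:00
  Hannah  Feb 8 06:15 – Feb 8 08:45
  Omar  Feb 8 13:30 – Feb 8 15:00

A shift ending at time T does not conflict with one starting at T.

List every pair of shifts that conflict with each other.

Sorted by start: Lucia, Tariq, Kenji, Hannah, Felix, Omar, Mateo.
Tariq starts before Lucia ends → Lucia and Tariq overlap.
Kenji starts after Lucia ends, so nothing later overlaps Lucia either.
Kenji starts after Tariq ends, so nothing later overlaps Tariq either.
Hannah starts after Kenji ends, so nothing later overlaps Kenji either.
Felix starts before Hannah ends → Hannah and Felix overlap.
Omar starts after Hannah ends, so nothing later overlaps Hannah either.
Omar starts after Felix ends, so nothing later overlaps Felix either.
Mateo starts exactly when Omar ends (back-to-back, no overlap).

Felix & Hannah, Lucia & Tariq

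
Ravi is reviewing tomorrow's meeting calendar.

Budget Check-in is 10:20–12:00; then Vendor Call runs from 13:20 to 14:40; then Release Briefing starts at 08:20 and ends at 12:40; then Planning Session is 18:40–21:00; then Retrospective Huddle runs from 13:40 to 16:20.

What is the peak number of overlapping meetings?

2

Sort all start/end points and keep a running count:
08:20 start Release Briefing → 1
10:20 start Budget Check-in → 2
12:00 end Budget Check-in → 1
12:40 end Release Briefing → 0
13:20 start Vendor Call → 1
13:40 start Retrospective Huddle → 2
14:40 end Vendor Call → 1
16:20 end Retrospective Huddle → 0
18:40 start Planning Session → 1
21:00 end Planning Session → 0
Peak is 2, at 10:20 (Budget Check-in, Release Briefing).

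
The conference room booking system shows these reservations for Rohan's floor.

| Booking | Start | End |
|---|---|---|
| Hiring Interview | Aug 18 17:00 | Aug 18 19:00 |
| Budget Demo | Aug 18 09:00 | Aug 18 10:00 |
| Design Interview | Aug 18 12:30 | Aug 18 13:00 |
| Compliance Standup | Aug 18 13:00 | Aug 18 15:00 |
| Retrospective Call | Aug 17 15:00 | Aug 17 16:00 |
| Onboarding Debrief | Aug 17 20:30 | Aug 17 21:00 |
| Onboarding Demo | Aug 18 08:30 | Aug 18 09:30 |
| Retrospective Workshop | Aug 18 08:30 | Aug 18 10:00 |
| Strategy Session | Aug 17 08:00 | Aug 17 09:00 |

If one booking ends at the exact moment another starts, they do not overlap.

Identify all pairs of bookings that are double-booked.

Check each pair: they overlap iff neither finishes before the other starts.
Sorted by start: Strategy Session, Retrospective Call, Onboarding Debrief, Onboarding Demo, Retrospective Workshop, Budget Demo, Design Interview, Compliance Standup, Hiring Interview.
Retrospective Call starts after Strategy Session ends — done with Strategy Session.
Onboarding Debrief starts after Retrospective Call ends — done with Retrospective Call.
Onboarding Demo starts after Onboarding Debrief ends — done with Onboarding Debrief.
Retrospective Workshop starts before Onboarding Demo ends → Onboarding Demo and Retrospective Workshop overlap.
Budget Demo starts before Onboarding Demo ends → Onboarding Demo and Budget Demo overlap.
Design Interview starts after Onboarding Demo ends — done with Onboarding Demo.
Budget Demo starts before Retrospective Workshop ends → Retrospective Workshop and Budget Demo overlap.
Design Interview starts after Retrospective Workshop ends — done with Retrospective Workshop.
Design Interview starts after Budget Demo ends — done with Budget Demo.
Compliance Standup starts exactly when Design Interview ends (back-to-back, no overlap) — done with Design Interview.
Hiring Interview starts after Compliance Standup ends.

Budget Demo & Onboarding Demo, Budget Demo & Retrospective Workshop, Onboarding Demo & Retrospective Workshop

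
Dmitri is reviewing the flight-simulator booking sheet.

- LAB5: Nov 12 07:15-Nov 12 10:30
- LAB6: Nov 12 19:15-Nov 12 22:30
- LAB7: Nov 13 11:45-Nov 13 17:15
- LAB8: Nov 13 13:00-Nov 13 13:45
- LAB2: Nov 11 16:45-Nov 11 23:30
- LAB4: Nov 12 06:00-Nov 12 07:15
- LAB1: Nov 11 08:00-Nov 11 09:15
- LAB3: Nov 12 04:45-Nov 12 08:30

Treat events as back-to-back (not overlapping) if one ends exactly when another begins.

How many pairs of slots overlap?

3

Two intervals overlap when each starts before the other ends.
Sorted by start: LAB1, LAB2, LAB3, LAB4, LAB5, LAB6, LAB7, LAB8.
LAB2 starts after LAB1 ends, so LAB1 has no further overlaps.
LAB3 starts after LAB2 ends, so LAB2 has no further overlaps.
LAB4 starts before LAB3 ends → LAB3 and LAB4 overlap.
LAB5 starts before LAB3 ends → LAB3 and LAB5 overlap.
LAB6 starts after LAB3 ends, so LAB3 has no further overlaps.
LAB5 starts exactly when LAB4 ends (back-to-back, no overlap), so LAB4 has no further overlaps.
LAB6 starts after LAB5 ends, so LAB5 has no further overlaps.
LAB7 starts after LAB6 ends, so LAB6 has no further overlaps.
LAB8 starts before LAB7 ends → LAB7 and LAB8 overlap.
Overlapping pairs: LAB3 & LAB4, LAB3 & LAB5, LAB7 & LAB8 — 3 in total.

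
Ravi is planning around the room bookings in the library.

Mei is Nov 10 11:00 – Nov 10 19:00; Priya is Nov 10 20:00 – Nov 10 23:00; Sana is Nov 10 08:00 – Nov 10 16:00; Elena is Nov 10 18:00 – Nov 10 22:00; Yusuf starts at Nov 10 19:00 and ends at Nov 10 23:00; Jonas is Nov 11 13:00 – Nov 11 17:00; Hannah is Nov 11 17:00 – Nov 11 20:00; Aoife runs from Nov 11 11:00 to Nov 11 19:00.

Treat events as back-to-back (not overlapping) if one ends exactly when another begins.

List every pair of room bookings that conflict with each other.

Sorted by start: Sana, Mei, Elena, Yusuf, Priya, Aoife, Jonas, Hannah.
Mei starts before Sana ends → Sana and Mei overlap.
Elena starts after Sana ends, so Sana has no further overlaps.
Elena starts before Mei ends → Mei and Elena overlap.
Yusuf starts exactly when Mei ends (back-to-back, no overlap), so Mei has no further overlaps.
Yusuf starts before Elena ends → Elena and Yusuf overlap.
Priya starts before Elena ends → Elena and Priya overlap.
Aoife starts after Elena ends, so Elena has no further overlaps.
Priya starts before Yusuf ends → Yusuf and Priya overlap.
Aoife starts after Yusuf ends, so Yusuf has no further overlaps.
Aoife starts after Priya ends, so Priya has no further overlaps.
Jonas starts before Aoife ends → Aoife and Jonas overlap.
Hannah starts before Aoife ends → Aoife and Hannah overlap.
Hannah starts exactly when Jonas ends (back-to-back, no overlap).

Aoife & Hannah, Aoife & Jonas, Elena & Mei, Elena & Priya, Elena & Yusuf, Mei & Sana, Priya & Yusuf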